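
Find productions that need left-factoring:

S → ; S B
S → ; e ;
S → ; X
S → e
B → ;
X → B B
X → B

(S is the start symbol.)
Yes, S has productions with common prefix ';'; X has productions with common prefix 'B'

Left-factoring is needed when two productions for the same non-terminal
share a common prefix on the right-hand side.

Productions for S:
  S → ; S B
  S → ; e ;
  S → ; X
  S → e
Productions for X:
  X → B B
  X → B

Found common prefix ';' in productions for S
Found common prefix 'B' in productions for X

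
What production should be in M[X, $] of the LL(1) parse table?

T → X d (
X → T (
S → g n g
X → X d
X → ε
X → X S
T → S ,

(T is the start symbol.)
To find M[X, $], we find productions for X where $ is in the predict set (PREDICT(N → α) = (FIRST(α) \ {ε}) ∪ (FOLLOW(N) if α ⇒* ε)).

Relevant sets:
  FIRST(T) = { 'd', 'g' }
  FIRST(X) = { 'd', 'g', ε }
  FIRST(S) = { 'g' }
  FOLLOW(X) = { 'd', 'g' }

X → T (: PREDICT = { 'd', 'g' }
X → X d: PREDICT = { 'd', 'g' }
X → ε: PREDICT = { 'd', 'g' }
X → X S: PREDICT = { 'd', 'g' }

M[X, $] is empty (no production applies)

Answer: Empty (error entry)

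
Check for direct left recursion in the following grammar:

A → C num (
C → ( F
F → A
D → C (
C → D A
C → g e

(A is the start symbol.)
No direct left recursion

Direct left recursion occurs when N → N α for some non-terminal N (the right-hand side begins with the left-hand side itself).

A → C num (: starts with C
C → ( F: starts with '('
F → A: starts with A
D → C (: starts with C
C → D A: starts with D
C → g e: starts with g

No direct left recursion found.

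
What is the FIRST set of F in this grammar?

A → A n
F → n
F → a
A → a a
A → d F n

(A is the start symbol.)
From F → n:
  - n is a terminal: add 'n' and stop
From F → a:
  - a is a terminal: add 'a' and stop

Collecting: FIRST(F) = { 'a', 'n' }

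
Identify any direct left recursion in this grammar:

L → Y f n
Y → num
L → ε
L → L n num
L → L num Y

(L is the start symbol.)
Direct left recursion occurs when N → N α for some non-terminal N (the right-hand side begins with the left-hand side itself).

L → Y f n: starts with Y
Y → num: starts with num
L → ε: starts with ε
L → L n num: LEFT RECURSIVE (starts with L)
L → L num Y: LEFT RECURSIVE (starts with L)

The grammar has direct left recursion on: L.

Answer: Yes, L is left-recursive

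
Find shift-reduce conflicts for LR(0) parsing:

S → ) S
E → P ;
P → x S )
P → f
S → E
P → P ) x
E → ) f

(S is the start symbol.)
No shift-reduce conflicts

A shift-reduce conflict occurs when an LR(0) state has both:
  - a complete (reduce) item [A → α .] (dot at the end), and
  - a shift item [B → β . c γ] (dot before a terminal).

Augment with S' → S and build the canonical LR(0) collection (I0 = CLOSURE({[S' → . S]}), then GOTO on every symbol after a dot until no new states appear). It has 14 states:
  I0: { [E → . ) f], [E → . P ;], [P → . P ) x], [P → . f], [P → . x S )], [S → . ) S], [S → . E], [S' → . S] }  — shift
  I1: { [E → ) . f], [E → . ) f], [E → . P ;], [P → . P ) x], [P → . f], [P → . x S )], [S → ) . S], [S → . ) S], [S → . E] }  — shift
  I2: { [S → E .] }  — reduce
  I3: { [E → P . ;], [P → P . ) x] }  — shift
  I4: { [S' → S .] }  — accept
  I5: { [P → f .] }  — reduce
  I6: { [E → . ) f], [E → . P ;], [P → . P ) x], [P → . f], [P → . x S )], [P → x . S )], [S → . ) S], [S → . E] }  — shift
  I7: { [P → x S . )] }  — shift
  I8: { [P → x S ) .] }  — reduce
  I9: { [P → P ) . x] }  — shift
  I10: { [E → P ; .] }  — reduce
  I11: { [P → P ) x .] }  — reduce
  I12: { [S → ) S .] }  — reduce
  I13: { [E → ) f .], [P → f .] }  — 2 reduces

No state contains both a complete item and a shift item.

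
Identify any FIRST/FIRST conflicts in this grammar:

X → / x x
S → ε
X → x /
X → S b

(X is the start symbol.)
No FIRST/FIRST conflicts.

A FIRST/FIRST conflict occurs when two productions N → α and N → β for the same non-terminal have FIRST(α) ∩ FIRST(β) ≠ ∅ (with ε ∈ FIRST of a nullable right-hand side, so two nullable alternatives also conflict).

FIRST sets of the non-terminals at (or reachable through a nullable prefix from) the front of some alternative:
  FIRST(S) = { ε }

Productions for X:
  X → / x x: FIRST = { '/' }
  X → x /: FIRST = { 'x' }
  X → S b: FIRST = { 'b' }
S has only one production, so no FIRST/FIRST conflict is possible there.

All alternatives of each non-terminal have pairwise disjoint FIRST sets.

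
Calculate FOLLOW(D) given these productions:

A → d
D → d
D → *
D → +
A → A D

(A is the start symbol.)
To compute FOLLOW(D), find every occurrence of D on a right-hand side N → α D β: add FIRST(β) \ {ε}, and if β is empty or nullable also add FOLLOW(N). Iterate to a fixed point.

In A → A D: D is at the end, add FOLLOW(A)

The FOLLOW sets referred to above (computed the same way, to a fixed point):
  FOLLOW(A) = { $, '*', '+', 'd' }

Taking the union: FOLLOW(D) = { $, '*', '+', 'd' }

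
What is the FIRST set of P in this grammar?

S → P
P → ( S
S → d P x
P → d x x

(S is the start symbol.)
{ '(', 'd' }

From P → ( S:
  - '(' is a terminal: add '(' and stop
From P → d x x:
  - d is a terminal: add 'd' and stop

Collecting: FIRST(P) = { '(', 'd' }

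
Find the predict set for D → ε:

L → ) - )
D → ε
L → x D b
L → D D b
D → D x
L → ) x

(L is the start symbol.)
{ 'b', 'x' }

PREDICT(D → ε) = (FIRST(RHS) \ {ε}) ∪ (FOLLOW(D) if ε ∈ FIRST(RHS), i.e. RHS ⇒* ε)
The right-hand side is ε (FIRST(ε) = { ε }), so the predict set is FOLLOW(D) = { 'b', 'x' }
PREDICT(D → ε) = { 'b', 'x' }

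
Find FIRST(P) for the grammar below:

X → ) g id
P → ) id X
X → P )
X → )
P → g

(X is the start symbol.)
To compute FIRST(P), examine every production with P on the left-hand side, reading each right-hand side left to right until a non-nullable symbol is reached.

From P → ) id X:
  - ')' is a terminal: add ')' and stop
From P → g:
  - g is a terminal: add 'g' and stop

Collecting: FIRST(P) = { ')', 'g' }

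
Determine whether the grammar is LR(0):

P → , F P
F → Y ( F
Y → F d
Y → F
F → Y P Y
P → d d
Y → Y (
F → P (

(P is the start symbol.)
No. Shift-reduce conflict between [Y → F .] and [P → . , F P]

A grammar is LR(0) if no state in the canonical LR(0) collection has:
  - both a shift item (dot before a terminal) and a complete item (shift-reduce conflict), or
  - two or more complete items (reduce-reduce conflict; the accept item [P' → P .] counts as a complete item here).

Augment with P' → P and build the canonical LR(0) collection (I0 = CLOSURE({[P' → . P]}), then GOTO on every symbol after a dot until no new states appear). It has 17 states:
  I0: { [P → . , F P], [P → . d d], [P' → . P] }  — shift
  I1: { [F → . P (], [F → . Y ( F], [F → . Y P Y], [P → , . F P], [P → . , F P], [P → . d d], [Y → . F d], [Y → . F], [Y → . Y (] }  — shift
  I2: { [P' → P .] }  — accept
  I3: { [P → d . d] }  — shift
  I4: { [P → d d .] }  — reduce
  I5: { [P → , F . P], [P → . , F P], [P → . d d], [Y → F . d], [Y → F .] }  — shift, reduce
  I6: { [F → P . (] }  — shift
  I7: { [F → Y . ( F], [F → Y . P Y], [P → . , F P], [P → . d d], [Y → Y . (] }  — shift
  I8: { [F → . P (], [F → . Y ( F], [F → . Y P Y], [F → Y ( . F], [P → . , F P], [P → . d d], [Y → . F d], [Y → . F], [Y → . Y (], [Y → Y ( .] }  — shift, reduce
  I9: { [F → . P (], [F → . Y ( F], [F → . Y P Y], [F → Y P . Y], [P → . , F P], [P → . d d], [Y → . F d], [Y → . F], [Y → . Y (] }  — shift
  I10: { [Y → F . d], [Y → F .] }  — shift, reduce
  I11: { [F → Y . ( F], [F → Y . P Y], [F → Y P Y .], [P → . , F P], [P → . d d], [Y → Y . (] }  — shift, reduce
  I12: { [Y → F d .] }  — reduce
  I13: { [F → Y ( F .], [Y → F . d], [Y → F .] }  — shift, 2 reduces
  I14: { [F → P ( .] }  — reduce
  I15: { [P → , F P .] }  — reduce
  I16: { [P → d . d], [Y → F d .] }  — shift, reduce

Conflict in state I5:
  Shift-reduce conflict between [Y → F .] and [P → . , F P]
So the grammar is NOT LR(0).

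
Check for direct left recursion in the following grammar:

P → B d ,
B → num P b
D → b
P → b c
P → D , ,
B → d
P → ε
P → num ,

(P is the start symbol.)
No direct left recursion

Direct left recursion occurs when N → N α for some non-terminal N (the right-hand side begins with the left-hand side itself).

P → B d ,: starts with B
B → num P b: starts with num
D → b: starts with b
P → b c: starts with b
P → D , ,: starts with D
B → d: starts with d
P → ε: starts with ε
P → num ,: starts with num

No direct left recursion found.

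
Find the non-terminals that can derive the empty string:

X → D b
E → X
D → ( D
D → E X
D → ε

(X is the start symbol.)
{ 'D' }

ε-productions: D → ε
So D is immediately nullable.
No further non-terminal can be added: every production for the remaining non-terminals contains a terminal or a non-nullable non-terminal.
Nullable = { 'D' }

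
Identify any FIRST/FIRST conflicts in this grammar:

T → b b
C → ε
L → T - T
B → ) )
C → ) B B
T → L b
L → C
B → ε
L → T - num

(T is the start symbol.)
Yes. T → b b / T → L b on { 'b' }; L → T '-' T / L → C on { ')' }; L → T '-' T / L → T '-' num on { ')', 'b' }; L → C / L → T '-' num on { ')' }

FIRST sets of the non-terminals at (or reachable through a nullable prefix from) the front of some alternative:
  FIRST(L) = { ')', 'b', ε }
  FIRST(T) = { ')', 'b' }
  FIRST(C) = { ')', ε }

Productions for T:
  T → b b: FIRST = { 'b' }
  T → L b: FIRST = { ')', 'b' }
Productions for C:
  C → ε: FIRST = { ε }
  C → ) B B: FIRST = { ')' }
Productions for L:
  L → T - T: FIRST = { ')', 'b' }
  L → C: FIRST = { ')', ε }
  L → T - num: FIRST = { ')', 'b' }
Productions for B:
  B → ) ): FIRST = { ')' }
  B → ε: FIRST = { ε }

Conflict for T: T → b b and T → L b
  Overlap: { 'b' }
Conflict for L: L → T - T and L → C
  Overlap: { ')' }
Conflict for L: L → T - T and L → T - num
  Overlap: { ')', 'b' }
Conflict for L: L → C and L → T - num
  Overlap: { ')' }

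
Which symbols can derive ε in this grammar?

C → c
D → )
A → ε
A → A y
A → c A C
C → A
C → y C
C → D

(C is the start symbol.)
{ 'A', 'C' }

ε-productions: A → ε
So A is immediately nullable.
C → A: every symbol on the right is nullable, so C is nullable too.
No further non-terminal can be added: every production for the remaining non-terminals contains a terminal or a non-nullable non-terminal.
Nullable = { 'A', 'C' }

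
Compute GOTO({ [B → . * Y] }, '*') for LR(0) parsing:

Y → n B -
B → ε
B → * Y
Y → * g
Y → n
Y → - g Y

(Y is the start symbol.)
{ [B → * . Y], [Y → . * g], [Y → . - g Y], [Y → . n B -], [Y → . n] }

GOTO(I, '*') = CLOSURE({ [A → αX.β] : [A → α.Xβ] ∈ I, X = '*' })

Items with dot before '*', with the dot advanced:
  [B → . * Y] → [B → * . Y]
Closure of the advanced items:
  [B → * . Y] has the dot before Y: add [Y → . n B -], [Y → . * g], [Y → . n], [Y → . - g Y]

GOTO = { [B → * . Y], [Y → . * g], [Y → . - g Y], [Y → . n B -], [Y → . n] }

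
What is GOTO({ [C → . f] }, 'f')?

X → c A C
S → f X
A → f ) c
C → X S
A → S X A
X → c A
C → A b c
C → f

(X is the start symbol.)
GOTO(I, 'f') = CLOSURE({ [A → αX.β] : [A → α.Xβ] ∈ I, X = 'f' })

Items with dot before 'f', with the dot advanced:
  [C → . f] → [C → f .]
Closure adds nothing (no advanced item has the dot before a non-terminal).

GOTO = { [C → f .] }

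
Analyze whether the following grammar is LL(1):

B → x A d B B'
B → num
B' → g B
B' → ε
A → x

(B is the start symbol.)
A grammar is LL(1) if for each non-terminal N with multiple productions, the predict sets of those productions are pairwise disjoint, where PREDICT(N → α) = (FIRST(α) \ {ε}) ∪ (FOLLOW(N) if α ⇒* ε).

Relevant sets:
  FOLLOW(B') = { $, 'g' }

For B:
  PREDICT(B → x A d B B') = { 'x' }
  PREDICT(B → num) = { 'num' }
For B':
  PREDICT(B' → g B) = { 'g' }
  PREDICT(B' → ε) = { $, 'g' }
A has a single production, so nothing to check there.

Conflict found: Predict set conflict for B': { 'g' }
The grammar is NOT LL(1).

Answer: No. Predict set conflict for B': { 'g' }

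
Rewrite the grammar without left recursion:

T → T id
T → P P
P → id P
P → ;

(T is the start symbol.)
T is directly left-recursive. The standard transformation for
  A → A α₁ | ... | A α_m | β₁ | ... | β_n
is
  A  → β₁ A' | ... | β_n A'
  A' → α₁ A' | ... | α_m A' | ε

T → P P becomes T → P P T'
T → T id becomes T' → id T'
Add T' → ε

Productions for other non-terminals are unchanged:
  P → id P
  P → ;

Resulting grammar:
T → P P T'
T' → id T'
T' → ε
P → id P
P → ;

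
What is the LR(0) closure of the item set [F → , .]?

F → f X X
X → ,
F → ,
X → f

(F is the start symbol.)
{ [F → , .] }

To compute CLOSURE, for each item [A → α.Bβ] where B is a non-terminal, add [B → .γ] for all productions B → γ; repeat for the newly added items until nothing changes.

Start with: [F → , .]
The dot is at the end, so nothing is added.

CLOSURE = { [F → , .] }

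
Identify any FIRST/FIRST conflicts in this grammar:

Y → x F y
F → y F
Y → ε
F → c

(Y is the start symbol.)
No FIRST/FIRST conflicts.

Productions for Y:
  Y → x F y: FIRST = { 'x' }
  Y → ε: FIRST = { ε }
Productions for F:
  F → y F: FIRST = { 'y' }
  F → c: FIRST = { 'c' }

All alternatives of each non-terminal have pairwise disjoint FIRST sets.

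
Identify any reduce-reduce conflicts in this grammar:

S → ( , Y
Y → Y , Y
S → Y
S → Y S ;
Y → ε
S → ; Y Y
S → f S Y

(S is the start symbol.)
Augment with S' → S and build the canonical LR(0) collection (I0 = CLOSURE({[S' → . S]}), then GOTO on every symbol after a dot until no new states appear). It has 16 states:
  I0: { [S → . ( , Y], [S → . ; Y Y], [S → . Y S ;], [S → . Y], [S → . f S Y], [S' → . S], [Y → . Y , Y], [Y → .] }  — shift, reduce
  I1: { [S → ( . , Y] }  — shift
  I2: { [S → ; . Y Y], [Y → . Y , Y], [Y → .] }  — reduce
  I3: { [S' → S .] }  — accept
  I4: { [S → . ( , Y], [S → . ; Y Y], [S → . Y S ;], [S → . Y], [S → . f S Y], [S → Y . S ;], [S → Y .], [Y → . Y , Y], [Y → .], [Y → Y . , Y] }  — shift, 2 reduces
  I5: { [S → . ( , Y], [S → . ; Y Y], [S → . Y S ;], [S → . Y], [S → . f S Y], [S → f . S Y], [Y → . Y , Y], [Y → .] }  — shift, reduce
  I6: { [S → f S . Y], [Y → . Y , Y], [Y → .] }  — reduce
  I7: { [S → f S Y .], [Y → Y . , Y] }  — shift, reduce
  I8: { [Y → . Y , Y], [Y → .], [Y → Y , . Y] }  — reduce
  I9: { [Y → Y , Y .], [Y → Y . , Y] }  — shift, reduce
  I10: { [S → Y S . ;] }  — shift
  I11: { [S → Y S ; .] }  — reduce
  I12: { [S → ; Y . Y], [Y → . Y , Y], [Y → .], [Y → Y . , Y] }  — shift, reduce
  I13: { [S → ; Y Y .], [Y → Y . , Y] }  — shift, reduce
  I14: { [S → ( , . Y], [Y → . Y , Y], [Y → .] }  — reduce
  I15: { [S → ( , Y .], [Y → Y . , Y] }  — shift, reduce

I4 contains complete items [S → Y .], [Y → .] — reduce-reduce conflict.

Answer: Yes — I4: [S → Y .] vs [Y → .]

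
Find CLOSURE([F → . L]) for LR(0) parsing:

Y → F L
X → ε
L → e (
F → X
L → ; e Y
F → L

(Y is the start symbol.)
{ [F → . L], [L → . ; e Y], [L → . e (] }

Start with: [F → . L]
  [F → . L] has the dot before L: add [L → . e (], [L → . ; e Y]
No further items can be added.

CLOSURE = { [F → . L], [L → . ; e Y], [L → . e (] }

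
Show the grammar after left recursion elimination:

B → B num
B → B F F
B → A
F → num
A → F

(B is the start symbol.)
B is directly left-recursive. The standard transformation for
  A → A α₁ | ... | A α_m | β₁ | ... | β_n
is
  A  → β₁ A' | ... | β_n A'
  A' → α₁ A' | ... | α_m A' | ε

B → A becomes B → A B'
B → B num becomes B' → num B'
B → B F F becomes B' → F F B'
Add B' → ε

Productions for other non-terminals are unchanged:
  F → num
  A → F

Resulting grammar:
B → A B'
B' → num B'
B' → F F B'
B' → ε
F → num
A → F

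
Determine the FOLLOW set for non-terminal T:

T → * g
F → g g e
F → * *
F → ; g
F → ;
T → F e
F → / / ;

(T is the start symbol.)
{ $ }

To compute FOLLOW(T), find every occurrence of T on a right-hand side N → α T β: add FIRST(β) \ {ε}, and if β is empty or nullable also add FOLLOW(N). Iterate to a fixed point.

T is the start symbol, so $ ∈ FOLLOW(T).
T does not occur on any right-hand side.

Taking the union: FOLLOW(T) = { $ }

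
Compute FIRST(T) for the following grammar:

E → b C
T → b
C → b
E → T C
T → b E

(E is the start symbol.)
{ 'b' }

To compute FIRST(T), examine every production with T on the left-hand side, reading each right-hand side left to right until a non-nullable symbol is reached.

From T → b:
  - b is a terminal: add 'b' and stop
From T → b E:
  - b is a terminal: add 'b' and stop

Collecting: FIRST(T) = { 'b' }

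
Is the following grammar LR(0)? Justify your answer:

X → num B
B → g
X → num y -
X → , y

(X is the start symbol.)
A grammar is LR(0) if no state in the canonical LR(0) collection has:
  - both a shift item (dot before a terminal) and a complete item (shift-reduce conflict), or
  - two or more complete items (reduce-reduce conflict; the accept item [X' → X .] counts as a complete item here).

Augment with X' → X and build the canonical LR(0) collection (I0 = CLOSURE({[X' → . X]}), then GOTO on every symbol after a dot until no new states appear). It has 9 states:
  I0: { [X → . , y], [X → . num B], [X → . num y -], [X' → . X] }  — shift
  I1: { [X → , . y] }  — shift
  I2: { [X' → X .] }  — accept
  I3: { [B → . g], [X → num . B], [X → num . y -] }  — shift
  I4: { [X → num B .] }  — reduce
  I5: { [B → g .] }  — reduce
  I6: { [X → num y . -] }  — shift
  I7: { [X → num y - .] }  — reduce
  I8: { [X → , y .] }  — reduce

Every state is either a pure shift/goto state or contains exactly one complete item and nothing to shift — no conflicts. The grammar is LR(0).

Answer: Yes, the grammar is LR(0)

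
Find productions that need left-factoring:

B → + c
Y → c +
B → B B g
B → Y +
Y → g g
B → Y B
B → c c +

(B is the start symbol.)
Yes, B has productions with common prefix 'Y'

Left-factoring is needed when two productions for the same non-terminal
share a common prefix on the right-hand side.

Productions for B:
  B → + c
  B → B B g
  B → Y +
  B → Y B
  B → c c +
Productions for Y:
  Y → c +
  Y → g g

Found common prefix 'Y' in productions for B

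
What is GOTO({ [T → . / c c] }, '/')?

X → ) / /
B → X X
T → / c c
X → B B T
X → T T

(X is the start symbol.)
GOTO(I, '/') = CLOSURE({ [A → αX.β] : [A → α.Xβ] ∈ I, X = '/' })

Items with dot before '/', with the dot advanced:
  [T → . / c c] → [T → / . c c]
Closure adds nothing (no advanced item has the dot before a non-terminal).

GOTO = { [T → / . c c] }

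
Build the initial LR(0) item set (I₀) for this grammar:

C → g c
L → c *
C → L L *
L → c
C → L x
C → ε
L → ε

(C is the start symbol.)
{ [C → . L L *], [C → . L x], [C → . g c], [C → .], [C' → . C], [L → . c *], [L → . c], [L → .] }

First, augment the grammar with C' → C
I₀ = CLOSURE({ [C' → . C] }):
  [C' → . C] has the dot before C: add [C → . g c], [C → . L L *], [C → . L x], [C → .]
  [C → . L L *] has the dot before L: add [L → . c *], [L → . c], [L → .]
No further items can be added.

I₀ = { [C → . L L *], [C → . L x], [C → . g c], [C → .], [C' → . C], [L → . c *], [L → . c], [L → .] }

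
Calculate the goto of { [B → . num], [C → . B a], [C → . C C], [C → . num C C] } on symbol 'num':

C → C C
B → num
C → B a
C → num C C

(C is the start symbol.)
GOTO(I, 'num') = CLOSURE({ [A → αX.β] : [A → α.Xβ] ∈ I, X = 'num' })

Items with dot before 'num', with the dot advanced:
  [B → . num] → [B → num .]
  [C → . num C C] → [C → num . C C]
Closure of the advanced items:
  [C → num . C C] has the dot before C: add [C → . C C], [C → . B a], [C → . num C C]
  [C → . B a] has the dot before B: add [B → . num]

GOTO = { [B → . num], [B → num .], [C → . B a], [C → . C C], [C → . num C C], [C → num . C C] }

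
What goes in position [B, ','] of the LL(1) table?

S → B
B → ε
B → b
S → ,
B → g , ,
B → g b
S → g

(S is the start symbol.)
To find M[B, ','], we find productions for B where ',' is in the predict set (PREDICT(N → α) = (FIRST(α) \ {ε}) ∪ (FOLLOW(N) if α ⇒* ε)).

Relevant sets:
  FOLLOW(B) = { $ }

B → ε: PREDICT = { $ }
B → b: PREDICT = { 'b' }
B → g , ,: PREDICT = { 'g' }
B → g b: PREDICT = { 'g' }

M[B, ','] is empty (no production applies)

Answer: Empty (error entry)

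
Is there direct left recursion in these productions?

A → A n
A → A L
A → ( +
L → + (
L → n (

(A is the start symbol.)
Yes, A is left-recursive

Direct left recursion occurs when N → N α for some non-terminal N (the right-hand side begins with the left-hand side itself).

A → A n: LEFT RECURSIVE (starts with A)
A → A L: LEFT RECURSIVE (starts with A)
A → ( +: starts with '('
L → + (: starts with '+'
L → n (: starts with n

The grammar has direct left recursion on: A.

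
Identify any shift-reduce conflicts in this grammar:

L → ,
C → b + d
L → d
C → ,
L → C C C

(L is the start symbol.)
No shift-reduce conflicts

A shift-reduce conflict occurs when an LR(0) state has both:
  - a complete (reduce) item [A → α .] (dot at the end), and
  - a shift item [B → β . c γ] (dot before a terminal).

Augment with L' → L and build the canonical LR(0) collection (I0 = CLOSURE({[L' → . L]}), then GOTO on every symbol after a dot until no new states appear). It has 11 states:
  I0: { [C → . ,], [C → . b + d], [L → . ,], [L → . C C C], [L → . d], [L' → . L] }  — shift
  I1: { [C → , .], [L → , .] }  — 2 reduces
  I2: { [C → . ,], [C → . b + d], [L → C . C C] }  — shift
  I3: { [L' → L .] }  — accept
  I4: { [C → b . + d] }  — shift
  I5: { [L → d .] }  — reduce
  I6: { [C → b + . d] }  — shift
  I7: { [C → b + d .] }  — reduce
  I8: { [C → , .] }  — reduce
  I9: { [C → . ,], [C → . b + d], [L → C C . C] }  — shift
  I10: { [L → C C C .] }  — reduce

No state contains both a complete item and a shift item.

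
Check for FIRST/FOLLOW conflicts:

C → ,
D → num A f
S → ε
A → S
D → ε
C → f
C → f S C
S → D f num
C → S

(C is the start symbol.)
Yes. S → D f num with FOLLOW(S) on { 'f', 'num' }

A FIRST/FOLLOW conflict occurs when a non-terminal N has a nullable alternative N → β (β ⇒* ε) and another alternative N → α with FIRST(α) ∩ FOLLOW(N) ≠ ∅: on such a lookahead the parser cannot decide between expanding α and letting N vanish via β.

Nullable non-terminals: A, C, D, S.
FIRST sets used below: FIRST(S) = { 'f', 'num', ε }, FIRST(D) = { 'num', ε }
A has a nullable alternative but only one production, so nothing to check.

C: nullable alternative(s) C → S; FOLLOW(C) = { $ }
  C → ,: FIRST \ {ε} = { ',' } — disjoint from FOLLOW(C)
  C → f: FIRST \ {ε} = { 'f' } — disjoint from FOLLOW(C)
  C → f S C: FIRST \ {ε} = { 'f' } — disjoint from FOLLOW(C)
  C → S: FIRST \ {ε} = { 'f', 'num' } — this is the only nullable alternative, skip

D: nullable alternative(s) D → ε; FOLLOW(D) = { 'f' }
  D → num A f: FIRST \ {ε} = { 'num' } — disjoint from FOLLOW(D)
  D → ε: FIRST \ {ε} = { } — this is the only nullable alternative, skip

S: nullable alternative(s) S → ε; FOLLOW(S) = { $, ',', 'f', 'num' }
  S → ε: FIRST \ {ε} = { } — this is the only nullable alternative, skip
  S → D f num: FIRST \ {ε} = { 'f', 'num' } — overlaps FOLLOW(S) on { 'f', 'num' }: CONFLICT

So the grammar has 1 FIRST/FOLLOW conflict (marked CONFLICT above).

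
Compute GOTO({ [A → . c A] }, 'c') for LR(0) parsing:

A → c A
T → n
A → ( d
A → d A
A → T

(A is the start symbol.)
GOTO(I, 'c') = CLOSURE({ [A → αX.β] : [A → α.Xβ] ∈ I, X = 'c' })

Items with dot before 'c', with the dot advanced:
  [A → . c A] → [A → c . A]
Closure of the advanced items:
  [A → c . A] has the dot before A: add [A → . c A], [A → . ( d], [A → . d A], [A → . T]
  [A → . T] has the dot before T: add [T → . n]

GOTO = { [A → . ( d], [A → . T], [A → . c A], [A → . d A], [A → c . A], [T → . n] }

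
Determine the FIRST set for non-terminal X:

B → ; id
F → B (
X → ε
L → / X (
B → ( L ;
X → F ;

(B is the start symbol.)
{ '(', ';', ε }

To compute FIRST(X), examine every production with X on the left-hand side, reading each right-hand side left to right until a non-nullable symbol is reached.

FIRST sets of the other non-terminals involved (by the same procedure, iterated to a fixed point):
  FIRST(F) = { '(', ';' }

From X → ε:
  - ε-production, so ε ∈ FIRST(X)
From X → F ;:
  - F is a non-terminal: add FIRST(F) \ {ε} = { '(', ';' }
    F is not nullable, so stop

Collecting: FIRST(X) = { '(', ';', ε }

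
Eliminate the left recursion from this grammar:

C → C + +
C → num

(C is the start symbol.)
C is directly left-recursive. The standard transformation for
  A → A α₁ | ... | A α_m | β₁ | ... | β_n
is
  A  → β₁ A' | ... | β_n A'
  A' → α₁ A' | ... | α_m A' | ε

C → num becomes C → num C'
C → C + + becomes C' → + + C'
Add C' → ε

Resulting grammar:
C → num C'
C' → + + C'
C' → ε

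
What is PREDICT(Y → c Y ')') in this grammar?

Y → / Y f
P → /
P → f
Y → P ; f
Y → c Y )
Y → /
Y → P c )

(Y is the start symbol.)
{ 'c' }

PREDICT(Y → c Y ')') = (FIRST(RHS) \ {ε}) ∪ (FOLLOW(Y) if ε ∈ FIRST(RHS), i.e. RHS ⇒* ε)
FIRST(c Y ')') = { 'c' }
ε ∉ FIRST(c Y ')'), so FOLLOW(Y) is not added.
PREDICT(Y → c Y ')') = { 'c' }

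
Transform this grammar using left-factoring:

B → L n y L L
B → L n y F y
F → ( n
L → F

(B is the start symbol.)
B → L n y B'
B' → L L
B' → F y
F → ( n
L → F

Left-factoring transforms A → αβ₁ | αβ₂ into A → αA' and A' → β₁ | β₂
(α is the longest common prefix among the alternatives). Repeat until
no nonterminal has two alternatives with a common prefix.

Round 1: B has alternatives sharing prefix 'L n y'. Introduce B': B → L n y B'
  Add: B' → L L
  Add: B' → F y

No remaining common prefixes — done.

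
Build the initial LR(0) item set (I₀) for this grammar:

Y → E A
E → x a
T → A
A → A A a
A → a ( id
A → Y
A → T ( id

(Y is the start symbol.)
First, augment the grammar with Y' → Y
I₀ = CLOSURE({ [Y' → . Y] }):
  [Y' → . Y] has the dot before Y: add [Y → . E A]
  [Y → . E A] has the dot before E: add [E → . x a]
No further items can be added.

I₀ = { [E → . x a], [Y → . E A], [Y' → . Y] }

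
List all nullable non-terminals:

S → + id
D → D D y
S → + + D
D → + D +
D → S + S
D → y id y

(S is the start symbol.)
A non-terminal is nullable if it can derive ε (the empty string): either it has an ε-production, or it has a production whose right-hand side consists entirely of nullable non-terminals.

There are no ε-productions, so no non-terminal can derive ε.
No non-terminals are nullable.

Answer: None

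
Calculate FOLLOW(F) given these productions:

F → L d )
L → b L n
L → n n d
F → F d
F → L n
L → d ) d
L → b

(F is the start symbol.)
{ $, 'd' }

F is the start symbol, so $ ∈ FOLLOW(F).
In F → F d: F is followed by d, add FIRST(d) \ {ε} = { 'd' }

Taking the union: FOLLOW(F) = { $, 'd' }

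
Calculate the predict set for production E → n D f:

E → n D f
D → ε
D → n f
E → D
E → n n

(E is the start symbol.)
PREDICT(E → n D f) = (FIRST(RHS) \ {ε}) ∪ (FOLLOW(E) if ε ∈ FIRST(RHS), i.e. RHS ⇒* ε)
FIRST(n D f) = { 'n' }
ε ∉ FIRST(n D f), so FOLLOW(E) is not added.
PREDICT(E → n D f) = { 'n' }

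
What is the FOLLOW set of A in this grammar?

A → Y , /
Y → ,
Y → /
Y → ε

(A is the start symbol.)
{ $ }

A is the start symbol, so $ ∈ FOLLOW(A).
A does not occur on any right-hand side.

Taking the union: FOLLOW(A) = { $ }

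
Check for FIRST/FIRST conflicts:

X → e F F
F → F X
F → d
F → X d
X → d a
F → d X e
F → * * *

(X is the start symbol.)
A FIRST/FIRST conflict occurs when two productions N → α and N → β for the same non-terminal have FIRST(α) ∩ FIRST(β) ≠ ∅ (with ε ∈ FIRST of a nullable right-hand side, so two nullable alternatives also conflict).

FIRST sets of the non-terminals at (or reachable through a nullable prefix from) the front of some alternative:
  FIRST(F) = { '*', 'd', 'e' }
  FIRST(X) = { 'd', 'e' }

Productions for X:
  X → e F F: FIRST = { 'e' }
  X → d a: FIRST = { 'd' }
Productions for F:
  F → F X: FIRST = { '*', 'd', 'e' }
  F → d: FIRST = { 'd' }
  F → X d: FIRST = { 'd', 'e' }
  F → d X e: FIRST = { 'd' }
  F → * * *: FIRST = { '*' }

Conflict for F: F → F X and F → d
  Overlap: { 'd' }
Conflict for F: F → F X and F → X d
  Overlap: { 'd', 'e' }
Conflict for F: F → F X and F → d X e
  Overlap: { 'd' }
Conflict for F: F → F X and F → * * *
  Overlap: { '*' }
Conflict for F: F → d and F → X d
  Overlap: { 'd' }
Conflict for F: F → d and F → d X e
  Overlap: { 'd' }
Conflict for F: F → X d and F → d X e
  Overlap: { 'd' }

Answer: Yes. F → F X / F → d on { 'd' }; F → F X / F → X d on { 'd', 'e' }; F → F X / F → d X e on { 'd' }; F → F X / F → '*' '*' '*' on { '*' }; F → d / F → X d on { 'd' }; F → d / F → d X e on { 'd' }; F → X d / F → d X e on { 'd' }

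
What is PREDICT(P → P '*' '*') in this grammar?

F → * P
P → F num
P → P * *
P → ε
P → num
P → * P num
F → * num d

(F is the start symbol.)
{ '*', 'num' }

PREDICT(P → P '*' '*') = (FIRST(RHS) \ {ε}) ∪ (FOLLOW(P) if ε ∈ FIRST(RHS), i.e. RHS ⇒* ε)
FIRST(P) = { '*', 'num', ε }
FIRST(P '*' '*') = { '*', 'num' }
ε ∉ FIRST(P '*' '*'), so FOLLOW(P) is not added.
PREDICT(P → P '*' '*') = { '*', 'num' }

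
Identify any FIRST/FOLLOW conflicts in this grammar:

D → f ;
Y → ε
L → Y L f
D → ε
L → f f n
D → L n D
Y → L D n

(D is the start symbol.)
A FIRST/FOLLOW conflict occurs when a non-terminal N has a nullable alternative N → β (β ⇒* ε) and another alternative N → α with FIRST(α) ∩ FOLLOW(N) ≠ ∅: on such a lookahead the parser cannot decide between expanding α and letting N vanish via β.

Nullable non-terminals: D, Y.
FIRST sets used below: FIRST(L) = { 'f' }

D: nullable alternative(s) D → ε; FOLLOW(D) = { $, 'n' }
  D → f ;: FIRST \ {ε} = { 'f' } — disjoint from FOLLOW(D)
  D → ε: FIRST \ {ε} = { } — this is the only nullable alternative, skip
  D → L n D: FIRST \ {ε} = { 'f' } — disjoint from FOLLOW(D)

Y: nullable alternative(s) Y → ε; FOLLOW(Y) = { 'f' }
  Y → ε: FIRST \ {ε} = { } — this is the only nullable alternative, skip
  Y → L D n: FIRST \ {ε} = { 'f' } — overlaps FOLLOW(Y) on { 'f' }: CONFLICT

L has no nullable alternative, so no FIRST/FOLLOW check is needed there.

So the grammar has 1 FIRST/FOLLOW conflict (marked CONFLICT above).

Answer: Yes. Y → L D n with FOLLOW(Y) on { 'f' }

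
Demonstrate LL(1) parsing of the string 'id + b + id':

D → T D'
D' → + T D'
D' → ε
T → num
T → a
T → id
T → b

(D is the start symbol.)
LL(1) parsing maintains a stack (initially the start symbol over $) and the input. At each step: if the stack top is a terminal, match it against the current input token; if it is a non-terminal N, replace it with the RHS of M[N, lookahead] (the unique production whose predict set contains the lookahead).

Stack is shown with the top on the left.

Stack     Input          Action
-------------------------------
D $       id + b + id $  output D → T D'
T D' $    id + b + id $  output T → id
id D' $   id + b + id $  match 'id'
D' $      + b + id $     output D' → + T D'
+ T D' $  + b + id $     match '+'
T D' $    b + id $       output T → b
b D' $    b + id $       match 'b'
D' $      + id $         output D' → + T D'
+ T D' $  + id $         match '+'
T D' $    id $           output T → id
id D' $   id $           match 'id'
D' $      $              output D' → ε
$         $              accept

The string is accepted.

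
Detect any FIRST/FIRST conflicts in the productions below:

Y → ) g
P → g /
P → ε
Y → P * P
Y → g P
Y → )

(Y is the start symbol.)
A FIRST/FIRST conflict occurs when two productions N → α and N → β for the same non-terminal have FIRST(α) ∩ FIRST(β) ≠ ∅ (with ε ∈ FIRST of a nullable right-hand side, so two nullable alternatives also conflict).

FIRST sets of the non-terminals at (or reachable through a nullable prefix from) the front of some alternative:
  FIRST(P) = { 'g', ε }

Productions for Y:
  Y → ) g: FIRST = { ')' }
  Y → P * P: FIRST = { '*', 'g' }
  Y → g P: FIRST = { 'g' }
  Y → ): FIRST = { ')' }
Productions for P:
  P → g /: FIRST = { 'g' }
  P → ε: FIRST = { ε }

Conflict for Y: Y → ) g and Y → )
  Overlap: { ')' }
Conflict for Y: Y → P * P and Y → g P
  Overlap: { 'g' }

Answer: Yes. Y → ')' g / Y → ')' on { ')' }; Y → P '*' P / Y → g P on { 'g' }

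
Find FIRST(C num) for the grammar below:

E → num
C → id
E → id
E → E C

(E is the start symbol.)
{ 'id' }

FIRST sets of the non-terminals involved (from the grammar, by fixed-point iteration):
  FIRST(C) = { 'id' }

To compute FIRST(C num), process the symbols left to right:
Symbol C is a non-terminal. Add FIRST(C) \ {ε} = { 'id' }
C is not nullable (ε ∉ FIRST(C)), so stop here.
FIRST(C num) = { 'id' }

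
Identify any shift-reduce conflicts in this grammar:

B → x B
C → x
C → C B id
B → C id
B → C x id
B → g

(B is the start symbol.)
Augment with B' → B and build the canonical LR(0) collection (I0 = CLOSURE({[B' → . B]}), then GOTO on every symbol after a dot until no new states appear). It has 11 states:
  I0: { [B → . C id], [B → . C x id], [B → . g], [B → . x B], [B' → . B], [C → . C B id], [C → . x] }  — shift
  I1: { [B' → B .] }  — accept
  I2: { [B → . C id], [B → . C x id], [B → . g], [B → . x B], [B → C . id], [B → C . x id], [C → . C B id], [C → . x], [C → C . B id] }  — shift
  I3: { [B → g .] }  — reduce
  I4: { [B → . C id], [B → . C x id], [B → . g], [B → . x B], [B → x . B], [C → . C B id], [C → . x], [C → x .] }  — shift, reduce
  I5: { [B → x B .] }  — reduce
  I6: { [C → C B . id] }  — shift
  I7: { [B → C id .] }  — reduce
  I8: { [B → . C id], [B → . C x id], [B → . g], [B → . x B], [B → C x . id], [B → x . B], [C → . C B id], [C → . x], [C → x .] }  — shift, reduce
  I9: { [B → C x id .] }  — reduce
  I10: { [C → C B id .] }  — reduce

I4 contains reduce item [C → x .] and shift items [B → . g], [B → . x B], [C → . x] — shift-reduce conflict.
I8 contains reduce item [C → x .] and shift items [B → C x . id], [B → . g], [B → . x B], [C → . x] — shift-reduce conflict.

Answer: Yes — I4: [C → x .] vs [B → . g]; I8: [C → x .] vs [B → C x . id]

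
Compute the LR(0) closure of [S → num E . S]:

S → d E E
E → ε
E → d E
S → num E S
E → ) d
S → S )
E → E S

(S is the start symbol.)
{ [S → . S )], [S → . d E E], [S → . num E S], [S → num E . S] }

To compute CLOSURE, for each item [A → α.Bβ] where B is a non-terminal, add [B → .γ] for all productions B → γ; repeat for the newly added items until nothing changes.

Start with: [S → num E . S]
  [S → num E . S] has the dot before S: add [S → . d E E], [S → . num E S], [S → . S )]
No further items can be added.

CLOSURE = { [S → . S )], [S → . d E E], [S → . num E S], [S → num E . S] }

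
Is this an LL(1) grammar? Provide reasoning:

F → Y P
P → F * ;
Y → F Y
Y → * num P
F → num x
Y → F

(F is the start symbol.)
No. Predict set conflict for F: { 'num' }

A grammar is LL(1) if for each non-terminal N with multiple productions, the predict sets of those productions are pairwise disjoint, where PREDICT(N → α) = (FIRST(α) \ {ε}) ∪ (FOLLOW(N) if α ⇒* ε).

Relevant sets:
  FIRST(Y) = { '*', 'num' }
  FIRST(F) = { '*', 'num' }

For F:
  PREDICT(F → Y P) = { '*', 'num' }
  PREDICT(F → num x) = { 'num' }
For Y:
  PREDICT(Y → F Y) = { '*', 'num' }
  PREDICT(Y → '*' num P) = { '*' }
  PREDICT(Y → F) = { '*', 'num' }
P has a single production, so nothing to check there.

Conflict found: Predict set conflict for F: { 'num' }
The grammar is NOT LL(1).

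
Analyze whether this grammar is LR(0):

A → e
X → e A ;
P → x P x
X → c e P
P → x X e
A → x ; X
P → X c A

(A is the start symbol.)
Yes, the grammar is LR(0)

A grammar is LR(0) if no state in the canonical LR(0) collection has:
  - both a shift item (dot before a terminal) and a complete item (shift-reduce conflict), or
  - two or more complete items (reduce-reduce conflict; the accept item [A' → A .] counts as a complete item here).

Augment with A' → A and build the canonical LR(0) collection (I0 = CLOSURE({[A' → . A]}), then GOTO on every symbol after a dot until no new states appear). It has 20 states:
  I0: { [A → . e], [A → . x ; X], [A' → . A] }  — shift
  I1: { [A' → A .] }  — accept
  I2: { [A → e .] }  — reduce
  I3: { [A → x . ; X] }  — shift
  I4: { [A → x ; . X], [X → . c e P], [X → . e A ;] }  — shift
  I5: { [A → x ; X .] }  — reduce
  I6: { [X → c . e P] }  — shift
  I7: { [A → . e], [A → . x ; X], [X → e . A ;] }  — shift
  I8: { [X → e A . ;] }  — shift
  I9: { [X → e A ; .] }  — reduce
  I10: { [P → . X c A], [P → . x P x], [P → . x X e], [X → . c e P], [X → . e A ;], [X → c e . P] }  — shift
  I11: { [X → c e P .] }  — reduce
  I12: { [P → X . c A] }  — shift
  I13: { [P → . X c A], [P → . x P x], [P → . x X e], [P → x . P x], [P → x . X e], [X → . c e P], [X → . e A ;] }  — shift
  I14: { [P → x P . x] }  — shift
  I15: { [P → X . c A], [P → x X . e] }  — shift
  I16: { [A → . e], [A → . x ; X], [P → X c . A] }  — shift
  I17: { [P → x X e .] }  — reduce
  I18: { [P → X c A .] }  — reduce
  I19: { [P → x P x .] }  — reduce

Every state is either a pure shift/goto state or contains exactly one complete item and nothing to shift — no conflicts. The grammar is LR(0).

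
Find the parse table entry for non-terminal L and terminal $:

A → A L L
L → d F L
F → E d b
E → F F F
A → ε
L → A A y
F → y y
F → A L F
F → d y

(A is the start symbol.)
To find M[L, $], we find productions for L where $ is in the predict set (PREDICT(N → α) = (FIRST(α) \ {ε}) ∪ (FOLLOW(N) if α ⇒* ε)).

Relevant sets:
  FIRST(A) = { 'd', 'y', ε }

L → d F L: PREDICT = { 'd' }
L → A A y: PREDICT = { 'd', 'y' }

M[L, $] is empty (no production applies)

Answer: Empty (error entry)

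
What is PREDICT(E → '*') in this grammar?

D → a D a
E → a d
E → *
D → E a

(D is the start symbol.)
PREDICT(E → '*') = (FIRST(RHS) \ {ε}) ∪ (FOLLOW(E) if ε ∈ FIRST(RHS), i.e. RHS ⇒* ε)
FIRST('*') = { '*' }
ε ∉ FIRST('*'), so FOLLOW(E) is not added.
PREDICT(E → '*') = { '*' }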